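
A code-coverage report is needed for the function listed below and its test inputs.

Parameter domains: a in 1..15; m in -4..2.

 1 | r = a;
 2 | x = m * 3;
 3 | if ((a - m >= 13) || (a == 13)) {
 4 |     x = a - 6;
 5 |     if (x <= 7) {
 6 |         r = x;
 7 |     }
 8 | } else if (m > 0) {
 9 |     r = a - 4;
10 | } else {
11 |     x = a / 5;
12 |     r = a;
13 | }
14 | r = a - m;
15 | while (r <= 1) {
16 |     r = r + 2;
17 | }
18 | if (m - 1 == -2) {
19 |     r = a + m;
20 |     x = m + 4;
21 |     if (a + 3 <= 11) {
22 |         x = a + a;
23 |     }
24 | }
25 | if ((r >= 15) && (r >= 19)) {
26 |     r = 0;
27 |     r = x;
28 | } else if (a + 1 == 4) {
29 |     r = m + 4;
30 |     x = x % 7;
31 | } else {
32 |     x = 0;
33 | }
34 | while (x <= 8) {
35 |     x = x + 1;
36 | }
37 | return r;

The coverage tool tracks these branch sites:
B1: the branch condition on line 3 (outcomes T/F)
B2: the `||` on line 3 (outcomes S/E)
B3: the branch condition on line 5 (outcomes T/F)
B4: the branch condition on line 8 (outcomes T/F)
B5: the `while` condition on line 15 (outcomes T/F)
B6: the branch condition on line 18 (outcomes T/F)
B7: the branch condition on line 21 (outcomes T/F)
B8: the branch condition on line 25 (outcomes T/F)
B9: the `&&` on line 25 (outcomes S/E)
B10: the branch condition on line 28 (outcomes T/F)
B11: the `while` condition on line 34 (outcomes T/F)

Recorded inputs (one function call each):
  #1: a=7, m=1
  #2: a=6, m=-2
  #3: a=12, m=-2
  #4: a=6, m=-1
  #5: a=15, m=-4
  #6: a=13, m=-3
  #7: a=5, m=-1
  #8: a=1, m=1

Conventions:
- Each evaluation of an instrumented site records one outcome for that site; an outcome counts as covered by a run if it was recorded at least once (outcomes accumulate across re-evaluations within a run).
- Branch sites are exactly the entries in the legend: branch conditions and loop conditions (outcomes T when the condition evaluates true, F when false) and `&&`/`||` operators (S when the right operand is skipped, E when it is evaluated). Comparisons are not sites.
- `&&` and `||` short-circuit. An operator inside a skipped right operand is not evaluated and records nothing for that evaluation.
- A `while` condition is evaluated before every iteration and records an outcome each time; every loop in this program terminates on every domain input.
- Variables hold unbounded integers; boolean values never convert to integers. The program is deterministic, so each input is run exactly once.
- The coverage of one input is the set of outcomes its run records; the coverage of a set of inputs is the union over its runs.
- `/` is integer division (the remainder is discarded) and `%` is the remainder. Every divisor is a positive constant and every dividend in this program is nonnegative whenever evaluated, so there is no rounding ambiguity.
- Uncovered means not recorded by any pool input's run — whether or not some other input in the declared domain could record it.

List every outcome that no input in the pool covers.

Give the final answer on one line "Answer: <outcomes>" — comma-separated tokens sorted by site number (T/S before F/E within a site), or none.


test 1 (a=7, m=1) fires B2->E, B1->F, B4->T, B5->F, B6->F, B9->S, B8->F, B10->F, B11->T, B11->T, B11->T, B11->T, B11->T, B11->T, ...; hits B1=F, B2=E, B4=T, B5=F, B6=F, B8=F, B9=S, B10=F, B11=T, B11=F
test 2 (a=6, m=-2) fires B2->E, B1->F, B4->F, B5->F, B6->F, B9->S, B8->F, B10->F, B11->T, B11->T, B11->T, B11->T, B11->T, B11->T, ...; hits B1=F, B2=E, B4=F, B5=F, B6=F, B8=F, B9=S, B10=F, B11=T, B11=F
test 3 (a=12, m=-2) fires B2->S, B1->T, B3->T, B5->F, B6->F, B9->S, B8->F, B10->F, B11->T, B11->T, B11->T, B11->T, B11->T, B11->T, ...; hits B1=T, B2=S, B3=T, B5=F, B6=F, B8=F, B9=S, B10=F, B11=T, B11=F
test 4 (a=6, m=-1) fires B2->E, B1->F, B4->F, B5->F, B6->T, B7->T, B9->S, B8->F, B10->F, B11->T, B11->T, B11->T, B11->T, B11->T, ...; hits B1=F, B2=E, B4=F, B5=F, B6=T, B7=T, B8=F, B9=S, B10=F, B11=T, B11=F
test 5 (a=15, m=-4) fires B2->S, B1->T, B3->F, B5->F, B6->F, B9->E, B8->T, B11->F; hits B1=T, B2=S, B3=F, B5=F, B6=F, B8=T, B9=E, B11=F
test 6 (a=13, m=-3) fires B2->S, B1->T, B3->T, B5->F, B6->F, B9->E, B8->F, B10->F, B11->T, B11->T, B11->T, B11->T, B11->T, B11->T, ...; hits B1=T, B2=S, B3=T, B5=F, B6=F, B8=F, B9=E, B10=F, B11=T, B11=F
test 7 (a=5, m=-1) fires B2->E, B1->F, B4->F, B5->F, B6->T, B7->T, B9->S, B8->F, B10->F, B11->T, B11->T, B11->T, B11->T, B11->T, ...; hits B1=F, B2=E, B4=F, B5=F, B6=T, B7=T, B8=F, B9=S, B10=F, B11=T, B11=F
test 8 (a=1, m=1) fires B2->E, B1->F, B4->T, B5->T, B5->F, B6->F, B9->S, B8->F, B10->F, B11->T, B11->T, B11->T, B11->T, B11->T, ...; hits B1=F, B2=E, B4=T, B5=T, B5=F, B6=F, B8=F, B9=S, B10=F, B11=T, B11=F
union over the pool: B1=T, B1=F, B2=S, B2=E, B3=T, B3=F, B4=T, B4=F, B5=T, B5=F, B6=T, B6=F, B7=T, B8=T, B8=F, B9=S, B9=E, B10=F, B11=T, B11=F
uncovered (2 of 22): B7=F, B10=T
Answer: B7=F, B10=T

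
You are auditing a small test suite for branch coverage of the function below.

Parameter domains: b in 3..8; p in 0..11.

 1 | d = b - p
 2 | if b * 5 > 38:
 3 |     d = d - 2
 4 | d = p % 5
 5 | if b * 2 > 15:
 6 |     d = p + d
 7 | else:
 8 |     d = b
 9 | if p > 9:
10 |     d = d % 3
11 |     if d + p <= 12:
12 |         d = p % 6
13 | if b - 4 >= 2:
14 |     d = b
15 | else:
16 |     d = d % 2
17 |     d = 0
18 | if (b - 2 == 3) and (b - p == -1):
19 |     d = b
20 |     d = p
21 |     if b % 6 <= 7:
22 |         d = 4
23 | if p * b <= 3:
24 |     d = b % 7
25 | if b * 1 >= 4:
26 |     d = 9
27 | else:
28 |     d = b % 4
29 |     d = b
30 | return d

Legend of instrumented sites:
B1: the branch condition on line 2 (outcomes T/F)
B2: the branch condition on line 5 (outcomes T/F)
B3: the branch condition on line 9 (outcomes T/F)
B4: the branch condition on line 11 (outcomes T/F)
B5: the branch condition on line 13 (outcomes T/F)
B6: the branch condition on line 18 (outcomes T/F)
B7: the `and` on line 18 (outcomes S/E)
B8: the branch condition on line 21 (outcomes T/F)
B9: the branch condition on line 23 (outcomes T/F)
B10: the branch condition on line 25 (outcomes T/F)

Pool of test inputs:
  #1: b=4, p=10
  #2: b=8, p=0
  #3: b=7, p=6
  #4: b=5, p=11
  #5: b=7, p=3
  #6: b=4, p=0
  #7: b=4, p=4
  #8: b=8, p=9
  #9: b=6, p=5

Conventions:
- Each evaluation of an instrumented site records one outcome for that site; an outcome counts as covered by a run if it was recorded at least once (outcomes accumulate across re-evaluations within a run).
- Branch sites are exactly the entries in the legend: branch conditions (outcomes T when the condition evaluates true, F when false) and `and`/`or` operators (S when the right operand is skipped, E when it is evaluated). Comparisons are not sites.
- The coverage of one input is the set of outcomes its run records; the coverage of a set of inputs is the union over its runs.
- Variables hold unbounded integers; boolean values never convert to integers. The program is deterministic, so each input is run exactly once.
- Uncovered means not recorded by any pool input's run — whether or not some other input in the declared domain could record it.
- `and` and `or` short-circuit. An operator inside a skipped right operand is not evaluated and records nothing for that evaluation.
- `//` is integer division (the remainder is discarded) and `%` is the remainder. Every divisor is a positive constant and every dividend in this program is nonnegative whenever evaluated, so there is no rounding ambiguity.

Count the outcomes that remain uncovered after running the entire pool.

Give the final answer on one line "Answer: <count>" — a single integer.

input #1 (b=4, p=10): events B1->F, B2->F, B3->T, B4->T, B5->F, B7->S, B6->F, B9->F, B10->T; covers B1=F, B2=F, B3=T, B4=T, B5=F, B6=F, B7=S, B9=F, B10=T
input #2 (b=8, p=0): events B1->T, B2->T, B3->F, B5->T, B7->S, B6->F, B9->T, B10->T; covers B1=T, B2=T, B3=F, B5=T, B6=F, B7=S, B9=T, B10=T
input #3 (b=7, p=6): events B1->F, B2->F, B3->F, B5->T, B7->S, B6->F, B9->F, B10->T; covers B1=F, B2=F, B3=F, B5=T, B6=F, B7=S, B9=F, B10=T
input #4 (b=5, p=11): events B1->F, B2->F, B3->T, B4->F, B5->F, B7->E, B6->F, B9->F, B10->T; covers B1=F, B2=F, B3=T, B4=F, B5=F, B6=F, B7=E, B9=F, B10=T
input #5 (b=7, p=3): events B1->F, B2->F, B3->F, B5->T, B7->S, B6->F, B9->F, B10->T; covers B1=F, B2=F, B3=F, B5=T, B6=F, B7=S, B9=F, B10=T
input #6 (b=4, p=0): events B1->F, B2->F, B3->F, B5->F, B7->S, B6->F, B9->T, B10->T; covers B1=F, B2=F, B3=F, B5=F, B6=F, B7=S, B9=T, B10=T
input #7 (b=4, p=4): events B1->F, B2->F, B3->F, B5->F, B7->S, B6->F, B9->F, B10->T; covers B1=F, B2=F, B3=F, B5=F, B6=F, B7=S, B9=F, B10=T
input #8 (b=8, p=9): events B1->T, B2->T, B3->F, B5->T, B7->S, B6->F, B9->F, B10->T; covers B1=T, B2=T, B3=F, B5=T, B6=F, B7=S, B9=F, B10=T
input #9 (b=6, p=5): events B1->F, B2->F, B3->F, B5->T, B7->S, B6->F, B9->F, B10->T; covers B1=F, B2=F, B3=F, B5=T, B6=F, B7=S, B9=F, B10=T
union over the pool: B1=T, B1=F, B2=T, B2=F, B3=T, B3=F, B4=T, B4=F, B5=T, B5=F, B6=F, B7=S, B7=E, B9=T, B9=F, B10=T
uncovered (4 of 20): B6=T, B8=T, B8=F, B10=F

Answer: 4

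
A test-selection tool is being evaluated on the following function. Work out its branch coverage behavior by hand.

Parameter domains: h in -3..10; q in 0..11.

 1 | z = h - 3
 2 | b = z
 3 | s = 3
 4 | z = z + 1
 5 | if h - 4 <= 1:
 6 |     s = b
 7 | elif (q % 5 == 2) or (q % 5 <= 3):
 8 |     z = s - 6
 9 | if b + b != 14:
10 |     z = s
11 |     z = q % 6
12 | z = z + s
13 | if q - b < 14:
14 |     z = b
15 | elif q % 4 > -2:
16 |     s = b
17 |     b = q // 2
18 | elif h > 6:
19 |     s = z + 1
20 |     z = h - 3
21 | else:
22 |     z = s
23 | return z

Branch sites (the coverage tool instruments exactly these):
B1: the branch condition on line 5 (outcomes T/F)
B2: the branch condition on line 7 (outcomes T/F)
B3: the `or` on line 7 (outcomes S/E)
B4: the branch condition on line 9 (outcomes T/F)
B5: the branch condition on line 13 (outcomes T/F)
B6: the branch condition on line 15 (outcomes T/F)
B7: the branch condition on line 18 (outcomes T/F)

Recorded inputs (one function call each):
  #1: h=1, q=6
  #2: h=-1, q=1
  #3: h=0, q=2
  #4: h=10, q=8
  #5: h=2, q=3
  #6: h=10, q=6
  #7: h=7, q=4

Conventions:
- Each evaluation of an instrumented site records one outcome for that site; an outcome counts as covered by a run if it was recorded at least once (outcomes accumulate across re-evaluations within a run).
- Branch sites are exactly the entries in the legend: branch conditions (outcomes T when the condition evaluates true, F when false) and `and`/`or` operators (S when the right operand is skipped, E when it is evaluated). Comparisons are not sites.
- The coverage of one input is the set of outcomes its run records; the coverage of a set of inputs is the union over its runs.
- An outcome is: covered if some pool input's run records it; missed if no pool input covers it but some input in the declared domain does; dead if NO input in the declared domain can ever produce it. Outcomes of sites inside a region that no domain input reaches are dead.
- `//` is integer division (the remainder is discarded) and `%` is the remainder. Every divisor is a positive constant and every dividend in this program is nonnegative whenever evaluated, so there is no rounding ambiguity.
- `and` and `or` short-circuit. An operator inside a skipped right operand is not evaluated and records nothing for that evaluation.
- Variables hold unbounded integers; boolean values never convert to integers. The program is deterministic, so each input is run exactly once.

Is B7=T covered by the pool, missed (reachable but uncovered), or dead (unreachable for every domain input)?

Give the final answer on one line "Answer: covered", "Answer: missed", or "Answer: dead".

no pool input records B7=T
checking all 168 inputs in the declared domain: B7=T is never recorded -> dead

Answer: dead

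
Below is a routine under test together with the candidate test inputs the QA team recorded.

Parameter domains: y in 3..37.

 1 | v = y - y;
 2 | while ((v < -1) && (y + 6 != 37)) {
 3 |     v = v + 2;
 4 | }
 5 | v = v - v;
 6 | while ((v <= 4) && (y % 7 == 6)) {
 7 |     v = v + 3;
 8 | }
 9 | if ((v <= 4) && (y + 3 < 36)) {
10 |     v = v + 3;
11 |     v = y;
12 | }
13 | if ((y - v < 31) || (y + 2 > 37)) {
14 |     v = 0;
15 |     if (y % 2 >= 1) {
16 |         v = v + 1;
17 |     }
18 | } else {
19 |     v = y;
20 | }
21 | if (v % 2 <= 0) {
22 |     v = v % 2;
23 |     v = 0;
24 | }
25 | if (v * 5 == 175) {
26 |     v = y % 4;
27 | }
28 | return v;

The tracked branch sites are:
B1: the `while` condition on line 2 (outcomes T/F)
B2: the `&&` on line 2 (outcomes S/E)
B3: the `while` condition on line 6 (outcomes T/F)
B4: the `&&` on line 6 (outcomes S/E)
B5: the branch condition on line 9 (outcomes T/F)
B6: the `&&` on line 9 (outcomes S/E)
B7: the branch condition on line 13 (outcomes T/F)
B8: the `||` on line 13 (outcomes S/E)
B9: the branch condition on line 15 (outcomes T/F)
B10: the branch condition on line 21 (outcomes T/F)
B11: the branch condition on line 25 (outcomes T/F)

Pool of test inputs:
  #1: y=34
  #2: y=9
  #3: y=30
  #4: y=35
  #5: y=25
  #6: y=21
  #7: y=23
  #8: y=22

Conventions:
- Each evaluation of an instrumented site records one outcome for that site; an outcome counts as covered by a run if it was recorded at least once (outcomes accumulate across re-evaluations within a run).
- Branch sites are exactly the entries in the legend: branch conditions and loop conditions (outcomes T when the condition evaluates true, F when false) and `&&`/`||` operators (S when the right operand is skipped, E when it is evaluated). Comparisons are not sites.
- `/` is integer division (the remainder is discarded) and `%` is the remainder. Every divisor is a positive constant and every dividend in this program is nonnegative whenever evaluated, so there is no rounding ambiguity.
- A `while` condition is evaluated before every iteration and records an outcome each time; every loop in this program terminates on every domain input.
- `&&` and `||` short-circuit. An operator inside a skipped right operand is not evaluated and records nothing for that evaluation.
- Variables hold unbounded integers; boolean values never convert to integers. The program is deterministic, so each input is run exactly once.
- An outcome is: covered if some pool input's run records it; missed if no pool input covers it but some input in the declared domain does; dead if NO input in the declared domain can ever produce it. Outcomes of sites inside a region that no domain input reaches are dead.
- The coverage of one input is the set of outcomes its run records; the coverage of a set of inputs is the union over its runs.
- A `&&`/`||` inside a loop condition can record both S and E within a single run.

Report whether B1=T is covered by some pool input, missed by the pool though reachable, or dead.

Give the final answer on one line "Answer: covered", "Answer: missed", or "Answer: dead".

no pool input records B1=T
checking all 35 inputs in the declared domain: B1=T is never recorded -> dead

Answer: dead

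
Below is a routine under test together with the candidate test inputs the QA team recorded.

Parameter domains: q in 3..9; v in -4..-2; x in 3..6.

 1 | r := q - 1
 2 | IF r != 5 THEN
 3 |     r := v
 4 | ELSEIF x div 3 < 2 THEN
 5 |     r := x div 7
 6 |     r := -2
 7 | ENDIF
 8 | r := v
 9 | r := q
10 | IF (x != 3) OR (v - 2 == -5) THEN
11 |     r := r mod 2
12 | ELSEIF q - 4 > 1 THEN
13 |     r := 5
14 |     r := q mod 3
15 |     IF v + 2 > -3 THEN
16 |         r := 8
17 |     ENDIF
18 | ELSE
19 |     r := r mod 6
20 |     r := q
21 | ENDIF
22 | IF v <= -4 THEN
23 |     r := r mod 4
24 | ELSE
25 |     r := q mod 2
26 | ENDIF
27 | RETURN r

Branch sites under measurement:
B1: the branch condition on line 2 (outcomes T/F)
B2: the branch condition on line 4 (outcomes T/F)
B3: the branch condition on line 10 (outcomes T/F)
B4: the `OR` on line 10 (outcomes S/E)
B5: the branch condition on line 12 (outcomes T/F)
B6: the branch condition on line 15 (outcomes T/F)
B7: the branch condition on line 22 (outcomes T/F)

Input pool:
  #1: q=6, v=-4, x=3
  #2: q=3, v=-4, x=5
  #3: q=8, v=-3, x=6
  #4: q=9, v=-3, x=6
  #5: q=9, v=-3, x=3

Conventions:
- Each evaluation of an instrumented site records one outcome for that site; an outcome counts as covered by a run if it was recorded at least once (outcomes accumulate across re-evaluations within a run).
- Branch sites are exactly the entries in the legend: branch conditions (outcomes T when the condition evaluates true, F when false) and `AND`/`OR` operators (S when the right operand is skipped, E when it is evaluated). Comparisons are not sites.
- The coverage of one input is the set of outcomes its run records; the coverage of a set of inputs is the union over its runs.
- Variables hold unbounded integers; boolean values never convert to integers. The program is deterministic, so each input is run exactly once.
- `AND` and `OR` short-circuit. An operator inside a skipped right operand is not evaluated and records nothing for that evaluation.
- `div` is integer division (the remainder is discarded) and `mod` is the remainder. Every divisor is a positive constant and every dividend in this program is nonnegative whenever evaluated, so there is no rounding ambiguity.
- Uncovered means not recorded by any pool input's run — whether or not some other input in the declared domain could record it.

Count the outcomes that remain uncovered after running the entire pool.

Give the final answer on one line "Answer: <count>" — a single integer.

run #1 (q=6, v=-4, x=3) runs B1->F, B2->T, B4->E, B3->F, B5->T, B6->T, B7->T; records B1=F, B2=T, B3=F, B4=E, B5=T, B6=T, B7=T
run #2 (q=3, v=-4, x=5) runs B1->T, B4->S, B3->T, B7->T; records B1=T, B3=T, B4=S, B7=T
run #3 (q=8, v=-3, x=6) runs B1->T, B4->S, B3->T, B7->F; records B1=T, B3=T, B4=S, B7=F
run #4 (q=9, v=-3, x=6) runs B1->T, B4->S, B3->T, B7->F; records B1=T, B3=T, B4=S, B7=F
run #5 (q=9, v=-3, x=3) runs B1->T, B4->E, B3->T, B7->F; records B1=T, B3=T, B4=E, B7=F
union over the pool: B1=T, B1=F, B2=T, B3=T, B3=F, B4=S, B4=E, B5=T, B6=T, B7=T, B7=F
uncovered (3 of 14): B2=F, B5=F, B6=F

Answer: 3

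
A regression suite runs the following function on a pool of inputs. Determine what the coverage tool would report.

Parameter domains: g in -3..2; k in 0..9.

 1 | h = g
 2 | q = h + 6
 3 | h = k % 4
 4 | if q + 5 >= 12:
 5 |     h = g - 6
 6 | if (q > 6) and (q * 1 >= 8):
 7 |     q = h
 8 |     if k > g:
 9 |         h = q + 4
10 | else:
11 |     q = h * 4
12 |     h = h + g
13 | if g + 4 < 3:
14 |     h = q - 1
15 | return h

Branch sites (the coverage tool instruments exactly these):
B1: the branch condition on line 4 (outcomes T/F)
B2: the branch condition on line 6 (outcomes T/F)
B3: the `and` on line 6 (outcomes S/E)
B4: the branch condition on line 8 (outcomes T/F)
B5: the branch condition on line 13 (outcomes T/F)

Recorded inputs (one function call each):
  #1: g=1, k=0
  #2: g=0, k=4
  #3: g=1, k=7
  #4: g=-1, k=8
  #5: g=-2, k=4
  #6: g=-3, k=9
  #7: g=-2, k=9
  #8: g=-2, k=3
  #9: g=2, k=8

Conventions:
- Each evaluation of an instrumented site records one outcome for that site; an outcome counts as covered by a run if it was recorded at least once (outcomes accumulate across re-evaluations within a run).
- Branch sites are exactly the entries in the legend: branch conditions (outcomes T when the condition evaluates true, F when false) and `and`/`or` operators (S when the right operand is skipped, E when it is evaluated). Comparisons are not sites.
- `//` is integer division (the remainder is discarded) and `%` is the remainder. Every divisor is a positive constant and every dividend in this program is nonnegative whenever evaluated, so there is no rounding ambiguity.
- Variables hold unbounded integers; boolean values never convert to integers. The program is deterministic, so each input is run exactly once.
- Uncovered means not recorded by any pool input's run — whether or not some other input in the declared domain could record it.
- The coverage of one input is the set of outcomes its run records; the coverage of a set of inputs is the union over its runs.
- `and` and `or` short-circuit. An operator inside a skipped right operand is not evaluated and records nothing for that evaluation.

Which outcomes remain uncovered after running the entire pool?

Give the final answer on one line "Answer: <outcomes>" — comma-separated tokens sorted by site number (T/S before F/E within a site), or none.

input #1, g=1, k=0: outcomes B1=T, B2=F, B3=E, B5=F
input #2, g=0, k=4: outcomes B1=F, B2=F, B3=S, B5=F
input #3, g=1, k=7: outcomes B1=T, B2=F, B3=E, B5=F
input #4, g=-1, k=8: outcomes B1=F, B2=F, B3=S, B5=F
input #5, g=-2, k=4: outcomes B1=F, B2=F, B3=S, B5=T
input #6, g=-3, k=9: outcomes B1=F, B2=F, B3=S, B5=T
input #7, g=-2, k=9: outcomes B1=F, B2=F, B3=S, B5=T
input #8, g=-2, k=3: outcomes B1=F, B2=F, B3=S, B5=T
input #9, g=2, k=8: outcomes B1=T, B2=T, B3=E, B4=T, B5=F
union over the pool: B1=T, B1=F, B2=T, B2=F, B3=S, B3=E, B4=T, B5=T, B5=F
uncovered (1 of 10): B4=F

Answer: B4=F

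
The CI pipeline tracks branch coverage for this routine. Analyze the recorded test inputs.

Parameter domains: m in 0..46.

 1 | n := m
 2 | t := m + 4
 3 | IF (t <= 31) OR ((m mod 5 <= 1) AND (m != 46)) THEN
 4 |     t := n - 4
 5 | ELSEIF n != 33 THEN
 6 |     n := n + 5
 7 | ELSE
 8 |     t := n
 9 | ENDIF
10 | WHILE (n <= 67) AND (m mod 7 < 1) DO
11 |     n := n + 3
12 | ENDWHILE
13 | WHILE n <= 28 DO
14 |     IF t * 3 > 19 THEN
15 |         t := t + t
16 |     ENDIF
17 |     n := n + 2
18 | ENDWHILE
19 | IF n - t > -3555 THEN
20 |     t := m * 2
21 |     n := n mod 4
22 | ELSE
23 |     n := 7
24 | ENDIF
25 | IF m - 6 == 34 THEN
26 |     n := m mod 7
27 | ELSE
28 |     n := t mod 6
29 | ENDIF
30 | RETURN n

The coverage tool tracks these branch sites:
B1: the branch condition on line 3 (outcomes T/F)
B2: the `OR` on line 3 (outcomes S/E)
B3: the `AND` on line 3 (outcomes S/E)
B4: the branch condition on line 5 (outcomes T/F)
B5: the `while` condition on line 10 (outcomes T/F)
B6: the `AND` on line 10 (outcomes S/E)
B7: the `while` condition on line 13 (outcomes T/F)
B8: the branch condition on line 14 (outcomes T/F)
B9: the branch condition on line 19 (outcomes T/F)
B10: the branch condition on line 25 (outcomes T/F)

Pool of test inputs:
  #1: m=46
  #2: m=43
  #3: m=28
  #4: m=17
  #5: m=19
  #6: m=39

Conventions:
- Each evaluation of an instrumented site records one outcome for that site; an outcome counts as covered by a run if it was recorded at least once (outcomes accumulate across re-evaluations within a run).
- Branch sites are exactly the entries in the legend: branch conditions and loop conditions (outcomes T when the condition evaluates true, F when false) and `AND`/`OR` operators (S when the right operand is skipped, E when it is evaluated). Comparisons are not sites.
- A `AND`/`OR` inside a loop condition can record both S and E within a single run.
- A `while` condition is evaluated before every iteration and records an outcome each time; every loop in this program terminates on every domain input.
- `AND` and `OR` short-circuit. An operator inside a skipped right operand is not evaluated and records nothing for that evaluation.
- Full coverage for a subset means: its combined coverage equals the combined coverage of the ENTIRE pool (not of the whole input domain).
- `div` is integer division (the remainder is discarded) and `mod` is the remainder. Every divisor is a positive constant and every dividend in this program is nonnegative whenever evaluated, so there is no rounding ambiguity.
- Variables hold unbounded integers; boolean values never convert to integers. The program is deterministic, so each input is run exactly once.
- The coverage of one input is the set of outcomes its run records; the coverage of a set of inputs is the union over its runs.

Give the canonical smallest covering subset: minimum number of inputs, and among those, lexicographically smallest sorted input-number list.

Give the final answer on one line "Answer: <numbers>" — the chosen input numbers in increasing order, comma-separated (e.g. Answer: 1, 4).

run #1 (m=46) runs B2->E, B3->E, B1->F, B4->T, B6->E, B5->F, B7->F, B9->T, B10->F; records B1=F, B2=E, B3=E, B4=T, B5=F, B6=E, B7=F, B9=T, B10=F
run #2 (m=43) runs B2->E, B3->S, B1->F, B4->T, B6->E, B5->F, B7->F, B9->T, B10->F; records B1=F, B2=E, B3=S, B4=T, B5=F, B6=E, B7=F, B9=T, B10=F
run #3 (m=28) runs B2->E, B3->S, B1->F, B4->T, B6->E, B5->T, B6->E, B5->T, B6->E, B5->T, B6->E, B5->T, B6->E, B5->T, ...; records B1=F, B2=E, B3=S, B4=T, B5=T, B5=F, B6=S, B6=E, B7=F, B9=T, B10=F
run #4 (m=17) runs B2->S, B1->T, B6->E, B5->F, B7->T, B8->T, B7->T, B8->T, B7->T, B8->T, B7->T, B8->T, B7->T, B8->T, ...; records B1=T, B2=S, B5=F, B6=E, B7=T, B7=F, B8=T, B9=T, B10=F
run #5 (m=19) runs B2->S, B1->T, B6->E, B5->F, B7->T, B8->T, B7->T, B8->T, B7->T, B8->T, B7->T, B8->T, B7->T, B8->T, ...; records B1=T, B2=S, B5=F, B6=E, B7=T, B7=F, B8=T, B9=T, B10=F
run #6 (m=39) runs B2->E, B3->S, B1->F, B4->T, B6->E, B5->F, B7->F, B9->T, B10->F; records B1=F, B2=E, B3=S, B4=T, B5=F, B6=E, B7=F, B9=T, B10=F
together the pool reaches 16 outcomes: B1=T, B1=F, B2=S, B2=E, B3=S, B3=E, B4=T, B5=T, B5=F, B6=S, B6=E, B7=T, B7=F, B8=T, B9=T, B10=F
no size-1 subset reaches all 16 outcomes (best union: 11/16)
no size-2 subset reaches all 16 outcomes (best union: 15/16)
size 3: inputs {1, 3, 4} cover all 16 outcomes, and no lexicographically smaller subset of this size does

Answer: 1, 3, 4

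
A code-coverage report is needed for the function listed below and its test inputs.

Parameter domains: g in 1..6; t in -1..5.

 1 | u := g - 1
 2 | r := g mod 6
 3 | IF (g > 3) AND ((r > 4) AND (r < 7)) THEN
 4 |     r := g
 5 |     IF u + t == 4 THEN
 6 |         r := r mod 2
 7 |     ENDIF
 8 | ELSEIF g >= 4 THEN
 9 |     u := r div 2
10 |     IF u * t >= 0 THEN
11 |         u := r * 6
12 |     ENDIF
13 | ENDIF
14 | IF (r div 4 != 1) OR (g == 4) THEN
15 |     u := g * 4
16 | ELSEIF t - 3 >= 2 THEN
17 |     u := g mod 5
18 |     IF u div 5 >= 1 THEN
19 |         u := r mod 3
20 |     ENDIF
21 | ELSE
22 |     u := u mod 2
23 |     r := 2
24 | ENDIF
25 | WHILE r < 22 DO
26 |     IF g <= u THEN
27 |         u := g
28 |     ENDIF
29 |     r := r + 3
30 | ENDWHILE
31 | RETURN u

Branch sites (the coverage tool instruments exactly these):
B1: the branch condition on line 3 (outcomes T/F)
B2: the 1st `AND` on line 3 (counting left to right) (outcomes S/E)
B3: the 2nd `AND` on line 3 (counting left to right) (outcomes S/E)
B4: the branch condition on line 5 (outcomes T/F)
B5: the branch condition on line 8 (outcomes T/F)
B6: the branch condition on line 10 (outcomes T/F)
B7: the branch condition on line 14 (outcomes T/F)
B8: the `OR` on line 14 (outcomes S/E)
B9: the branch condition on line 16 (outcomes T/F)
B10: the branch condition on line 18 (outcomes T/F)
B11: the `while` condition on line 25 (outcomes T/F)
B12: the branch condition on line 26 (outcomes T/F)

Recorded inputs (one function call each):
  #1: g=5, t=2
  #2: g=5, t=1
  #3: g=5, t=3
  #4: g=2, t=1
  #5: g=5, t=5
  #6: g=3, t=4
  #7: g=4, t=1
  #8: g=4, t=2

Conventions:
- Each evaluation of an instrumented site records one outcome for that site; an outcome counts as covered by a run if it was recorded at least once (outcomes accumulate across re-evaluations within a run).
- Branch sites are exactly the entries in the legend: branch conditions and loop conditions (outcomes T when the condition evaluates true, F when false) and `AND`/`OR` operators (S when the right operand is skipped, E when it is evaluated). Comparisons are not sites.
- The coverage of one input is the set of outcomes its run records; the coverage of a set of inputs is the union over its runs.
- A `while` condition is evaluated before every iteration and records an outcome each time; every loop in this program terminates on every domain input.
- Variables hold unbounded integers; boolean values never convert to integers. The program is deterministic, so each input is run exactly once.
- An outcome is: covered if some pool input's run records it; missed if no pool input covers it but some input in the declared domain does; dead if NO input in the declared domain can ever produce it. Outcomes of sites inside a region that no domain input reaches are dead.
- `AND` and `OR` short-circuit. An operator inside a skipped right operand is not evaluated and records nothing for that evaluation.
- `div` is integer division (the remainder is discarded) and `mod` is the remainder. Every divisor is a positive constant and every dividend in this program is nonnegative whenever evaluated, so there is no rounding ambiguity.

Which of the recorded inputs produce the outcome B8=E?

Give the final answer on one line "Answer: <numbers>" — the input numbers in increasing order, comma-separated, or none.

input #1 (g=5, t=2): records B8=E
input #2 (g=5, t=1): records B8=E
input #3 (g=5, t=3): records B8=E
input #4 (g=2, t=1): does not record B8=E
input #5 (g=5, t=5): records B8=E
input #6 (g=3, t=4): does not record B8=E
input #7 (g=4, t=1): records B8=E
input #8 (g=4, t=2): records B8=E

Answer: 1, 2, 3, 5, 7, 8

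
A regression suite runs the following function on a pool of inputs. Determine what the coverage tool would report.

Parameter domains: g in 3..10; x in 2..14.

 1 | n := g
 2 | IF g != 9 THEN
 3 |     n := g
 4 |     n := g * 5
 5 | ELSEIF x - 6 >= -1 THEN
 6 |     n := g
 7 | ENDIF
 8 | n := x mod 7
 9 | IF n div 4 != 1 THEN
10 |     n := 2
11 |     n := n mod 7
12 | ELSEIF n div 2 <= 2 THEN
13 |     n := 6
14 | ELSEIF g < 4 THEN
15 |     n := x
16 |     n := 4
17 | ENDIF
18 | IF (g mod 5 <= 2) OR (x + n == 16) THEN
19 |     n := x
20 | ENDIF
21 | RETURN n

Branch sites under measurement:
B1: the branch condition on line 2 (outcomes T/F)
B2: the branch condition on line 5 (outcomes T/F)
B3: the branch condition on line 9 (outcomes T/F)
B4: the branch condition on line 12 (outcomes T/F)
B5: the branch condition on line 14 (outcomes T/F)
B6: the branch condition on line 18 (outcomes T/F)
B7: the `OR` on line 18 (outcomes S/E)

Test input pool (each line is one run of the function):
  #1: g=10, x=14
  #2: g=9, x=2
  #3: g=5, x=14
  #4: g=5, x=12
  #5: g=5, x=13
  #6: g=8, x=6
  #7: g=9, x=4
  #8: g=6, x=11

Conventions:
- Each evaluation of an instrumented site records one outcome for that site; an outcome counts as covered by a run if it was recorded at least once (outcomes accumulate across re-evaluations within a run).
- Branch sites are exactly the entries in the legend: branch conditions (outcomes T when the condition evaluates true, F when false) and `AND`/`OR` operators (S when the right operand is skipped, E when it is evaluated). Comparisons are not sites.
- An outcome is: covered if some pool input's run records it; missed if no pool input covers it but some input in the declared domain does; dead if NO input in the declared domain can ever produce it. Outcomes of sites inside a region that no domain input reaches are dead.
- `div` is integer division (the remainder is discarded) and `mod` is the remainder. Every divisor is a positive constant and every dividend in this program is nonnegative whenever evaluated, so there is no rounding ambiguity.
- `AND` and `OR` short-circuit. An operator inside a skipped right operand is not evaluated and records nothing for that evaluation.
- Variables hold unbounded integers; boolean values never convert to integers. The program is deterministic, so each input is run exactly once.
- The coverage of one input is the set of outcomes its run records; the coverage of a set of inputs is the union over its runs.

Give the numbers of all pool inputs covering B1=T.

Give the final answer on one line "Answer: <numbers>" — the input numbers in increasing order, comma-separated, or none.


input #1 (g=10, x=14): hits B1=T
input #2 (g=9, x=2): never hits B1=T
input #3 (g=5, x=14): hits B1=T
input #4 (g=5, x=12): hits B1=T
input #5 (g=5, x=13): hits B1=T
input #6 (g=8, x=6): hits B1=T
input #7 (g=9, x=4): never hits B1=T
input #8 (g=6, x=11): hits B1=T
Answer: 1, 3, 4, 5, 6, 8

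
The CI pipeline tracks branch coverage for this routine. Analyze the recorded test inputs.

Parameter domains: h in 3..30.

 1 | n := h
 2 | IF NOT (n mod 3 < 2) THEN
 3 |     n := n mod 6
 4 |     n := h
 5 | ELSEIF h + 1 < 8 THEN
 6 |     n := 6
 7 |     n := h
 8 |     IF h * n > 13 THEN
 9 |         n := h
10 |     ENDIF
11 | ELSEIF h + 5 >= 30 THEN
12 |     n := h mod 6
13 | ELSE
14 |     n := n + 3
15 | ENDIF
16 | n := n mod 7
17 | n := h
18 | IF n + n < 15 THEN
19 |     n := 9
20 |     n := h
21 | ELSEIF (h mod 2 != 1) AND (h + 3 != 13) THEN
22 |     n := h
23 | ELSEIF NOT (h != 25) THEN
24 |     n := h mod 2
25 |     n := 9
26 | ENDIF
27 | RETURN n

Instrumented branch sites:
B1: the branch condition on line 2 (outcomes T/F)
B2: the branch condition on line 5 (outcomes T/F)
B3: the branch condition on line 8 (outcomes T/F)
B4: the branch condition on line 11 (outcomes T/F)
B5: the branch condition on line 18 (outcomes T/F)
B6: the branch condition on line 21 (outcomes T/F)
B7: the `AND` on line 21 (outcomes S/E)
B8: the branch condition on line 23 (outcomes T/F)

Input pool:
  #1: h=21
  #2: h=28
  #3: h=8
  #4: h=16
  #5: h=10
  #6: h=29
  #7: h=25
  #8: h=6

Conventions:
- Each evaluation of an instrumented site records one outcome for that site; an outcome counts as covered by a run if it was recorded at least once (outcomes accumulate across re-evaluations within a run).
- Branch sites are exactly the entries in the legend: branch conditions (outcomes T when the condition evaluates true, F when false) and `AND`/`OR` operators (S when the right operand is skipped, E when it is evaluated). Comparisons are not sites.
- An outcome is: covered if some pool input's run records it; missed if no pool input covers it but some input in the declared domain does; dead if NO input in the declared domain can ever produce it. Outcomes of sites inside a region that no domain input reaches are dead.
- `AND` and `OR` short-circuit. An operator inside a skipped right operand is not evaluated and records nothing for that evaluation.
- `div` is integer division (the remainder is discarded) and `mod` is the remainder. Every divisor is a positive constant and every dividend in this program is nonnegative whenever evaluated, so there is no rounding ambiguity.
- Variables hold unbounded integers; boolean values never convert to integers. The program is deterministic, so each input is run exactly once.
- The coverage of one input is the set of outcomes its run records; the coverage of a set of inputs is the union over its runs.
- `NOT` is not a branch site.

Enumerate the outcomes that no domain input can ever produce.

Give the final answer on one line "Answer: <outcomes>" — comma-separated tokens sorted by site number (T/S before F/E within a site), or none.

exhaustive pass over the 28-input domain:
  reachable outcomes have witnesses, e.g. B1=T (e.g. h=5), B1=F (e.g. h=3), B2=T (e.g. h=3), B2=F (e.g. h=7)

Answer: none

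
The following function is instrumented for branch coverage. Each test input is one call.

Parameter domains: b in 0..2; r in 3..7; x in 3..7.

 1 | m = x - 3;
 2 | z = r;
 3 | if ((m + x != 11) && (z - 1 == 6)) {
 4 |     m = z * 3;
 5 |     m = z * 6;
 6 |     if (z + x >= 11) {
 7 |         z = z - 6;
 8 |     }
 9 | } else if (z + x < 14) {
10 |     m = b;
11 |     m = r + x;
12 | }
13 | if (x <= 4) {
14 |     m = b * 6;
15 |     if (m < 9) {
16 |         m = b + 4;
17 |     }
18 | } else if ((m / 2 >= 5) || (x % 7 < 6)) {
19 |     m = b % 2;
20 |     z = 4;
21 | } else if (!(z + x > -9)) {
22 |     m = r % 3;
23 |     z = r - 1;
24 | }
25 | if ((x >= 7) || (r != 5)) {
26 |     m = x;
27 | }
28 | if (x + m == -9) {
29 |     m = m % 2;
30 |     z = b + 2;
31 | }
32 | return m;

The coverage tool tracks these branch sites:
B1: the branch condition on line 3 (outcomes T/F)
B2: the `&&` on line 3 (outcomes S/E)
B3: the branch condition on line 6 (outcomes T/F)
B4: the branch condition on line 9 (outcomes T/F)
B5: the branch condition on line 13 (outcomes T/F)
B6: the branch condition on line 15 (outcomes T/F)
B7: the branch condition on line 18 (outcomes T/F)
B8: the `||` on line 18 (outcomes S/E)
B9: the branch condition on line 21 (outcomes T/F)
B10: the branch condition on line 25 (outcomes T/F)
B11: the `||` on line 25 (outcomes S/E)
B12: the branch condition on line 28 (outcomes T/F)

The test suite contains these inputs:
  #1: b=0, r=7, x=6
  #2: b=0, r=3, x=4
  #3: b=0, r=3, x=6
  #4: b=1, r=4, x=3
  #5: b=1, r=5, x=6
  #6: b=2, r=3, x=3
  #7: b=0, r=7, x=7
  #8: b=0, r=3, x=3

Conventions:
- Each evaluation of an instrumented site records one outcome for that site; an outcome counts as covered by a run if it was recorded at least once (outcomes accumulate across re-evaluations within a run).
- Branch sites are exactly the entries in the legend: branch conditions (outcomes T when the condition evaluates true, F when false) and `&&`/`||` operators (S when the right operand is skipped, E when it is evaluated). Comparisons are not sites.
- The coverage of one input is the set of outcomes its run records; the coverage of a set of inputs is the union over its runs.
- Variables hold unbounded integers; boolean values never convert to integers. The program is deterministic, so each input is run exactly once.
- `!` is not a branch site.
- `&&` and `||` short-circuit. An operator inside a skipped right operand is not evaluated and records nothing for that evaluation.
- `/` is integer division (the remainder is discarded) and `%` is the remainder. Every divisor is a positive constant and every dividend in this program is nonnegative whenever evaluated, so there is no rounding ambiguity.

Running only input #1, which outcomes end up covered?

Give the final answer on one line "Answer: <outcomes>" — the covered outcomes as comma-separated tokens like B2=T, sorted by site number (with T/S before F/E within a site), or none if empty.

Tracing the run of input #1 (b=0, r=7, x=6):
  B2->E, B1->T, B3->T, B5->F, B8->S, B7->T, B11->E, B10->T, B12->F
deduplicating events, the covered set is: B1=T, B2=E, B3=T, B5=F, B7=T, B8=S, B10=T, B11=E, B12=F

Answer: B1=T, B2=E, B3=T, B5=F, B7=T, B8=S, B10=T, B11=E, B12=F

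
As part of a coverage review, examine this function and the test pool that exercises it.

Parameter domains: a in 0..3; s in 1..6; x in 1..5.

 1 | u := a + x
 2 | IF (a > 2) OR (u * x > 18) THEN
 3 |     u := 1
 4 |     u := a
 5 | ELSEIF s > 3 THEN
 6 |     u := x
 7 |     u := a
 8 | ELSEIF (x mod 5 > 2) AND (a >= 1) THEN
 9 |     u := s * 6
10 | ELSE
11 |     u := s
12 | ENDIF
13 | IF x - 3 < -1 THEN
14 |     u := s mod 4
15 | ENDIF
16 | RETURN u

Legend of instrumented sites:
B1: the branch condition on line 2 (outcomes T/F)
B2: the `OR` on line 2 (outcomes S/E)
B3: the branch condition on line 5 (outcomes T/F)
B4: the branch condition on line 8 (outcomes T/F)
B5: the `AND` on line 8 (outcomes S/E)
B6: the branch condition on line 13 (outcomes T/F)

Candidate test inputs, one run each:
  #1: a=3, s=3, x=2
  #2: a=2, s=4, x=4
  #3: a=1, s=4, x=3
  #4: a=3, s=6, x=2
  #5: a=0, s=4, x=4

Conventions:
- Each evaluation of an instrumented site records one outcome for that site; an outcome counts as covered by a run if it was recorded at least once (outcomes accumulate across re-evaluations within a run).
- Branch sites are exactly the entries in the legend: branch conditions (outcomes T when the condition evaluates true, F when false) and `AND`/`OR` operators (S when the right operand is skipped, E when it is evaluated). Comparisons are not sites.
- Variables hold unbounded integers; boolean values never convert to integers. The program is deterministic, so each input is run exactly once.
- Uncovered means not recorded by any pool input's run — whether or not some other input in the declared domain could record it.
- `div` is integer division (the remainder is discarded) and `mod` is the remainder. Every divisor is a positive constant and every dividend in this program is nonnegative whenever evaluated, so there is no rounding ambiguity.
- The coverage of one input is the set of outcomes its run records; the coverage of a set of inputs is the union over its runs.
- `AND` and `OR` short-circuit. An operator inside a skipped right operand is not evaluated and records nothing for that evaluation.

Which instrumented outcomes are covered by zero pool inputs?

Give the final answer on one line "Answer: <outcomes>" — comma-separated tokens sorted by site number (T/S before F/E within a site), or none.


#1 (a=3, s=3, x=2) -> B2->S, B1->T, B6->F; covered: B1=T, B2=S, B6=F
#2 (a=2, s=4, x=4) -> B2->E, B1->T, B6->F; covered: B1=T, B2=E, B6=F
#3 (a=1, s=4, x=3) -> B2->E, B1->F, B3->T, B6->F; covered: B1=F, B2=E, B3=T, B6=F
#4 (a=3, s=6, x=2) -> B2->S, B1->T, B6->F; covered: B1=T, B2=S, B6=F
#5 (a=0, s=4, x=4) -> B2->E, B1->F, B3->T, B6->F; covered: B1=F, B2=E, B3=T, B6=F
union over the pool: B1=T, B1=F, B2=S, B2=E, B3=T, B6=F
uncovered (6 of 12): B3=F, B4=T, B4=F, B5=S, B5=E, B6=T
Answer: B3=F, B4=T, B4=F, B5=S, B5=E, B6=T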